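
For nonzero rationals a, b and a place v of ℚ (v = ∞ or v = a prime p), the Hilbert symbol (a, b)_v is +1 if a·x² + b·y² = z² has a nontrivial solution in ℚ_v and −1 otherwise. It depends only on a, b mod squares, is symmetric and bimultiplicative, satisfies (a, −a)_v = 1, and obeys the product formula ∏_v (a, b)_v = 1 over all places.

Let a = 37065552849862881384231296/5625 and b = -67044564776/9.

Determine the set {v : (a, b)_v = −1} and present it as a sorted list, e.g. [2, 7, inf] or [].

Mod squares: a ≡ 8246, b ≡ -986. Check v ∈ {∞, 2, 3, 5, 7, 17, 19, 29, 31}.
v=2: v_2(a)=7, v_2(b)=3; units ≡ 3, 3 (mod 8); ε·ε+αω+βω = 1·1+7·1+3·1 ≡ 1  ⇒  (a,b)_2 = -1.
v=17: a=17^2·(≡1), b=17^1·(≡3) mod 17; (1|17)=+1, (3|17)=-1; (−1)^{2·1·8}·(+1)^1·(-1)^2 = +1.
v=19: a=19^5·(≡16), b=19^2·(≡2) mod 19; (16|19)=+1, (2|19)=-1; (−1)^{5·2·9}·(+1)^2·(-1)^5 = -1.
v=31: a=31^5·(≡20), b=31^2·(≡30) mod 31; (20|31)=+1, (30|31)=-1; (−1)^{5·2·15}·(+1)^2·(-1)^5 = -1.
v=∞: 8246 > 0 and -986 < 0  ⇒  (a,b)_∞ = +1.
v=7: a=7^5·(≡1), b=7^2·(≡2) mod 7; (1|7)=+1, (2|7)=+1; (−1)^{5·2·3}·(+1)^2·(+1)^5 = +1.
v=3: a=3^-2·(≡2), b=3^-2·(≡1) mod 3; (2|3)=-1, (1|3)=+1; (−1)^{-2·-2·1}·(-1)^-2·(+1)^-2 = +1.
v=29: a=29^2·(≡3), b=29^1·(≡25) mod 29; (3|29)=-1, (25|29)=+1; (−1)^{2·1·14}·(-1)^1·(+1)^2 = -1.
v=5: a=5^-4·(≡4), b=5^0·(≡1) mod 5; (4|5)=+1, (1|5)=+1; (−1)^{-4·0·2}·(+1)^0·(+1)^-4 = +1.
|Ram(8246, -986)| = 4, even; anisotropic at {2, 19, 29, 31}.

[2, 19, 29, 31]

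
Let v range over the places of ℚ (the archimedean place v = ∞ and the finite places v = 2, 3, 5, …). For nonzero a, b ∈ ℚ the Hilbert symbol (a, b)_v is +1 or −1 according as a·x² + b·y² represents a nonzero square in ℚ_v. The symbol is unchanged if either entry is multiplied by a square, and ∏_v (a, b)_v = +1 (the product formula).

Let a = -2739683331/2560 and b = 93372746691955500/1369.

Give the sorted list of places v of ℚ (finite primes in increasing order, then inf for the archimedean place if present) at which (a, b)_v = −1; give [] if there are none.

[2, 5, 17, 29]

(a, b) ≡ (-34510, 595) mod (ℚ^×)²; places V = {2, 3, 5, 7, 11, 17, 29, 37, ∞}.
(a,b)_7: α=1, u≡6; β=3, v≡1 (mod 7); (6|7)=-1, (1|7)=+1; sign (−1)^1·-1^3·+1^1 = +1.
(a,b)_37: α=0, u≡3; β=-2, v≡27 (mod 37); (3|37)=+1, (27|37)=+1; sign (−1)^0·+1^-2·+1^0 = +1.
(a,b)_17: α=1, u≡10; β=3, v≡9 (mod 17); (10|17)=-1, (9|17)=+1; sign (−1)^0·-1^3·+1^1 = -1.
(a,b)_3: α=8, u≡2; β=2, v≡1 (mod 3); (2|3)=-1, (1|3)=+1; sign (−1)^0·-1^2·+1^8 = +1.
(a,b)_2: α=-9, β=2; u≡1, v≡3 (mod 8); ε(u)ε(v)=0·1, αω(v)=-9·1, βω(u)=2·0; sum ≡ 1  ⇒  -1.
(a,b)_29: α=1, u≡5; β=2, v≡26 (mod 29); (5|29)=+1, (26|29)=-1; sign (−1)^0·+1^2·-1^1 = -1.
(a,b)_11: α=2, u≡6; β=4, v≡3 (mod 11); (6|11)=-1, (3|11)=+1; sign (−1)^0·-1^4·+1^2 = +1.
(a,b)_∞: sgn(-34510)=−, sgn(595)=+, so +1.
(a,b)_5: α=-1, u≡2; β=3, v≡1 (mod 5); (2|5)=-1, (1|5)=+1; sign (−1)^0·-1^3·+1^-1 = -1.
|Ram(-34510, 595)| = 4, even; anisotropic at {2, 5, 17, 29}.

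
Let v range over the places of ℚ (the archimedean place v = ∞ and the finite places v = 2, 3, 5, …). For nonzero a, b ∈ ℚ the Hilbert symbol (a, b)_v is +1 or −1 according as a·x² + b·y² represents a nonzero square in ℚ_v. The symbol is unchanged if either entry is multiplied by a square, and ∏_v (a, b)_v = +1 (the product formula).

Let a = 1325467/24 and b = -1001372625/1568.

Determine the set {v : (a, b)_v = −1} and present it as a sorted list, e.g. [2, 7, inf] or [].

Mod squares: a ≡ 47058, b ≡ -12210. Check v ∈ {∞, 2, 3, 5, 7, 11, 13, 23, 31, 37}.
v=2: v_2(a)=-3, v_2(b)=-5; units ≡ 1, 7 (mod 8); ε·ε+αω+βω = 0·1+-3·0+-5·0 ≡ 0  ⇒  (a,b)_2 = +1.
v=13: a=13^2·(≡11), b=13^0·(≡9) mod 13; (11|13)=-1, (9|13)=+1; (−1)^{2·0·6}·(-1)^0·(+1)^2 = +1.
v=7: a=7^0·(≡1), b=7^-2·(≡5) mod 7; (1|7)=+1, (5|7)=-1; (−1)^{0·-2·3}·(+1)^-2·(-1)^0 = +1.
v=∞: 47058 > 0 and -12210 < 0  ⇒  (a,b)_∞ = +1.
v=31: a=31^1·(≡21), b=31^0·(≡28) mod 31; (21|31)=-1, (28|31)=+1; (−1)^{1·0·15}·(-1)^0·(+1)^1 = +1.
v=11: a=11^1·(≡7), b=11^1·(≡4) mod 11; (7|11)=-1, (4|11)=+1; (−1)^{1·1·5}·(-1)^1·(+1)^1 = +1.
v=3: a=3^-1·(≡2), b=3^9·(≡1) mod 3; (2|3)=-1, (1|3)=+1; (−1)^{-1·9·1}·(-1)^9·(+1)^-1 = +1.
v=23: a=23^1·(≡14), b=23^0·(≡16) mod 23; (14|23)=-1, (16|23)=+1; (−1)^{1·0·11}·(-1)^0·(+1)^1 = +1.
v=37: a=37^0·(≡13), b=37^1·(≡11) mod 37; (13|37)=-1, (11|37)=+1; (−1)^{0·1·18}·(-1)^1·(+1)^0 = -1.
v=5: a=5^0·(≡3), b=5^3·(≡3) mod 5; (3|5)=-1, (3|5)=-1; (−1)^{0·3·2}·(-1)^3·(-1)^0 = -1.
|Ram(47058, -12210)| = 2, even; anisotropic at {5, 37}.

[5, 37]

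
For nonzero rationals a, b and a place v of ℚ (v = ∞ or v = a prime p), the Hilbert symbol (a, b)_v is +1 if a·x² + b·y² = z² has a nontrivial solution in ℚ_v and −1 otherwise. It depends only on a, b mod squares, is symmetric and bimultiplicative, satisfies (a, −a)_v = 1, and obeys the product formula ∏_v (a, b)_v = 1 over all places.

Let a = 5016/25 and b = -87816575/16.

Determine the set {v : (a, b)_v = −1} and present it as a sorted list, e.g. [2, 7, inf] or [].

(a, b) ≡ (1254, -1463) mod (ℚ^×)²; places V = {2, 3, 5, 7, 11, 19, ∞}.
(a,b)_19: α=1, u≡6; β=1, v≡14 (mod 19); (6|19)=+1, (14|19)=-1; sign (−1)^1·+1^1·-1^1 = +1.
(a,b)_2: α=3, β=-4; u≡3, v≡1 (mod 8); ε(u)ε(v)=1·0, αω(v)=3·0, βω(u)=-4·1; sum ≡ 0  ⇒  +1.
(a,b)_∞: sgn(1254)=+, sgn(-1463)=−, so +1.
(a,b)_5: α=-2, u≡1; β=2, v≡2 (mod 5); (1|5)=+1, (2|5)=-1; sign (−1)^0·+1^2·-1^-2 = +1.
(a,b)_11: α=1, u≡9; β=1, v≡7 (mod 11); (9|11)=+1, (7|11)=-1; sign (−1)^1·+1^1·-1^1 = +1.
(a,b)_7: α=0, u≡1; β=5, v≡2 (mod 7); (1|7)=+1, (2|7)=+1; sign (−1)^0·+1^5·+1^0 = +1.
(a,b)_3: α=1, u≡1; β=0, v≡1 (mod 3); (1|3)=+1, (1|3)=+1; sign (−1)^0·+1^0·+1^1 = +1.
Ram(a, b) = ∅: the form 1254·x² + -1463·y² − z² is isotropic over every ℚ_v, so by Hasse–Minkowski it is isotropic over ℚ.

[]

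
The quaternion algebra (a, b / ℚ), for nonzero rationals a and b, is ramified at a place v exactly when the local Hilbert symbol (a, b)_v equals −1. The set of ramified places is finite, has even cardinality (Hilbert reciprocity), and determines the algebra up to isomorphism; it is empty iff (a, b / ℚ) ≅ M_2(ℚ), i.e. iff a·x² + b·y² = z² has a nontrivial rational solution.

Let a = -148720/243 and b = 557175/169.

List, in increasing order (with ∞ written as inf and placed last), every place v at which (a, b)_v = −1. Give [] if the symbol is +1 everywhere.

Mod squares: a ≡ -165, b ≡ 22287. Check v ∈ {∞, 2, 3, 5, 11, 13, 17, 19, 23}.
v=3: a=3^-5·(≡2), b=3^1·(≡1) mod 3; (2|3)=-1, (1|3)=+1; (−1)^{-5·1·1}·(-1)^1·(+1)^-5 = +1.
v=11: a=11^1·(≡10), b=11^0·(≡9) mod 11; (10|11)=-1, (9|11)=+1; (−1)^{1·0·5}·(-1)^0·(+1)^1 = +1.
v=5: a=5^1·(≡2), b=5^2·(≡3) mod 5; (2|5)=-1, (3|5)=-1; (−1)^{1·2·2}·(-1)^2·(-1)^1 = -1.
v=17: a=17^0·(≡6), b=17^1·(≡1) mod 17; (6|17)=-1, (1|17)=+1; (−1)^{0·1·8}·(-1)^1·(+1)^0 = -1.
v=2: v_2(a)=4, v_2(b)=0; units ≡ 3, 7 (mod 8); ε·ε+αω+βω = 1·1+4·0+0·1 ≡ 1  ⇒  (a,b)_2 = -1.
v=23: a=23^0·(≡14), b=23^1·(≡18) mod 23; (14|23)=-1, (18|23)=+1; (−1)^{0·1·11}·(-1)^1·(+1)^0 = -1.
v=19: a=19^0·(≡16), b=19^1·(≡15) mod 19; (16|19)=+1, (15|19)=-1; (−1)^{0·1·9}·(+1)^1·(-1)^0 = +1.
v=∞: -165 < 0 and 22287 > 0  ⇒  (a,b)_∞ = +1.
v=13: a=13^2·(≡12), b=13^-2·(≡8) mod 13; (12|13)=+1, (8|13)=-1; (−1)^{2·-2·6}·(+1)^-2·(-1)^2 = +1.
(-165, 22287 / ℚ) ramifies at {2, 5, 17, 23}: a division algebra.

[2, 5, 17, 23]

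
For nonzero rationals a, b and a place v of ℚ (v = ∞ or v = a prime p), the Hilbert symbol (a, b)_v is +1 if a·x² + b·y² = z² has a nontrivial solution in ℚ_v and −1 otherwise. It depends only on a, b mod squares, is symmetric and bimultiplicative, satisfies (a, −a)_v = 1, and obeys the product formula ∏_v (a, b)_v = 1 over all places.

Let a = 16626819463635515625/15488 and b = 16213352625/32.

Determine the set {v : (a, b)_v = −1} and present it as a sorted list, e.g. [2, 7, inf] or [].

[17, 23, 29, 31]

(a, b) ≡ (58466, 144118690) mod (ℚ^×)²; places V = {2, 3, 5, 11, 17, 23, 29, 31, 41, 43, ∞}.
(a,b)_3: α=4, u≡2; β=2, v≡1 (mod 3); (2|3)=-1, (1|3)=+1; sign (−1)^0·-1^2·+1^4 = +1.
(a,b)_11: α=-2, u≡1; β=0, v≡3 (mod 11); (1|11)=+1, (3|11)=+1; sign (−1)^0·+1^0·+1^-2 = +1.
(a,b)_41: α=1, u≡1; β=1, v≡9 (mod 41); (1|41)=+1, (9|41)=+1; sign (−1)^0·+1^1·+1^1 = +1.
(a,b)_17: α=2, u≡10; β=1, v≡7 (mod 17); (10|17)=-1, (7|17)=-1; sign (−1)^0·-1^1·-1^2 = -1.
(a,b)_23: α=1, u≡8; β=1, v≡2 (mod 23); (8|23)=+1, (2|23)=+1; sign (−1)^1·+1^1·+1^1 = -1.
(a,b)_29: α=2, u≡10; β=1, v≡24 (mod 29); (10|29)=-1, (24|29)=+1; sign (−1)^0·-1^1·+1^2 = -1.
(a,b)_∞: sgn(58466)=+, sgn(144118690)=+, so +1.
(a,b)_31: α=1, u≡15; β=1, v≡21 (mod 31); (15|31)=-1, (21|31)=-1; sign (−1)^1·-1^1·-1^1 = -1.
(a,b)_43: α=2, u≡7; β=0, v≡7 (mod 43); (7|43)=-1, (7|43)=-1; sign (−1)^0·-1^0·-1^2 = +1.
(a,b)_5: α=6, u≡1; β=3, v≡3 (mod 5); (1|5)=+1, (3|5)=-1; sign (−1)^0·+1^3·-1^6 = +1.
(a,b)_2: α=-7, β=-5; u≡1, v≡1 (mod 8); ε(u)ε(v)=0·0, αω(v)=-7·0, βω(u)=-5·0; sum ≡ 0  ⇒  +1.
(58466, 144118690 / ℚ) ramifies at {17, 23, 29, 31}: a division algebra.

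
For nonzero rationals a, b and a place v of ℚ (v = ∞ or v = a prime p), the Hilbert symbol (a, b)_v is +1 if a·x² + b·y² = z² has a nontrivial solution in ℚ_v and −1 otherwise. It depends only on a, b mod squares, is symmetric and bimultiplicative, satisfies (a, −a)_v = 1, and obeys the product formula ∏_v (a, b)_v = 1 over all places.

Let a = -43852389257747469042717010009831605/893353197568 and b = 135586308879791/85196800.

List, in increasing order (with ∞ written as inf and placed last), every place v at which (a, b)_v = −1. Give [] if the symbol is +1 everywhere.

(a, b) ≡ (-5870865, 1062347) mod (ℚ^×)²; places V = {2, 3, 5, 7, 11, 13, 17, 19, 23, ∞}.
(a,b)_19: α=4, u≡10; β=1, v≡3 (mod 19); (10|19)=-1, (3|19)=-1; sign (−1)^0·-1^1·-1^4 = -1.
(a,b)_2: α=-36, β=-18; u≡7, v≡3 (mod 8); ε(u)ε(v)=1·1, αω(v)=-36·1, βω(u)=-18·0; sum ≡ 1  ⇒  -1.
(a,b)_7: α=7, u≡5; β=2, v≡6 (mod 7); (5|7)=-1, (6|7)=-1; sign (−1)^0·-1^2·-1^7 = -1.
(a,b)_5: α=1, u≡3; β=-2, v≡3 (mod 5); (3|5)=-1, (3|5)=-1; sign (−1)^0·-1^-2·-1^1 = -1.
(a,b)_13: α=-1, u≡11; β=-1, v≡3 (mod 13); (11|13)=-1, (3|13)=+1; sign (−1)^0·-1^-1·+1^-1 = -1.
(a,b)_17: α=3, u≡3; β=1, v≡8 (mod 17); (3|17)=-1, (8|17)=+1; sign (−1)^0·-1^1·+1^3 = -1.
(a,b)_3: α=1, u≡2; β=0, v≡2 (mod 3); (2|3)=-1, (2|3)=-1; sign (−1)^0·-1^0·-1^1 = -1.
(a,b)_∞: sgn(-5870865)=−, sgn(1062347)=+, so +1.
(a,b)_11: α=1, u≡3; β=3, v≡6 (mod 11); (3|11)=+1, (6|11)=-1; sign (−1)^1·+1^3·-1^1 = +1.
(a,b)_23: α=13, u≡22; β=5, v≡21 (mod 23); (22|23)=-1, (21|23)=-1; sign (−1)^1·-1^5·-1^13 = -1.
|Ram(-5870865, 1062347)| = 8, even; anisotropic at {2, 3, 5, 7, 13, 17, 19, 23}.

[2, 3, 5, 7, 13, 17, 19, 23]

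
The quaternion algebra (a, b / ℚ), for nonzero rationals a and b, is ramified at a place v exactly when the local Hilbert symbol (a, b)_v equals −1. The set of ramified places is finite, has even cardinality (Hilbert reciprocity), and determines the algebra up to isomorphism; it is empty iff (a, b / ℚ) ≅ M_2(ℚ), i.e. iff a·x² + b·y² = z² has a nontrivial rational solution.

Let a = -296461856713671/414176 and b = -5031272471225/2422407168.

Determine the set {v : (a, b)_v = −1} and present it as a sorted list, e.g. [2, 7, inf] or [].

Mod squares: a ≡ -4327554, b ≡ -627. Check v ∈ {∞, 2, 3, 5, 7, 11, 13, 17, 19, 29, 31, 37, 43}.
v=7: a=7^-1·(≡4), b=7^2·(≡5) mod 7; (4|7)=+1, (5|7)=-1; (−1)^{-1·2·3}·(+1)^2·(-1)^-1 = -1.
v=43: a=43^-2·(≡15), b=43^0·(≡26) mod 43; (15|43)=+1, (26|43)=-1; (−1)^{-2·0·21}·(+1)^0·(-1)^-2 = +1.
v=31: a=31^2·(≡12), b=31^2·(≡29) mod 31; (12|31)=-1, (29|31)=-1; (−1)^{2·2·15}·(-1)^2·(-1)^2 = +1.
v=13: a=13^0·(≡3), b=13^2·(≡1) mod 13; (3|13)=+1, (1|13)=+1; (−1)^{0·2·6}·(+1)^2·(+1)^0 = +1.
v=11: a=11^1·(≡5), b=11^3·(≡1) mod 11; (5|11)=+1, (1|11)=+1; (−1)^{1·3·5}·(+1)^3·(+1)^1 = -1.
v=37: a=37^2·(≡16), b=37^-2·(≡35) mod 37; (16|37)=+1, (35|37)=-1; (−1)^{2·-2·18}·(+1)^-2·(-1)^2 = +1.
v=29: a=29^1·(≡14), b=29^0·(≡15) mod 29; (14|29)=-1, (15|29)=-1; (−1)^{1·0·14}·(-1)^0·(-1)^1 = -1.
v=17: a=17^1·(≡1), b=17^0·(≡1) mod 17; (1|17)=+1, (1|17)=+1; (−1)^{1·0·8}·(+1)^0·(+1)^1 = +1.
v=∞: -4327554 < 0 and -627 < 0  ⇒  (a,b)_∞ = -1.
v=3: a=3^7·(≡2), b=3^-3·(≡1) mod 3; (2|3)=-1, (1|3)=+1; (−1)^{7·-3·1}·(-1)^-3·(+1)^7 = +1.
v=5: a=5^0·(≡4), b=5^2·(≡2) mod 5; (4|5)=+1, (2|5)=-1; (−1)^{0·2·2}·(+1)^2·(-1)^0 = +1.
v=19: a=19^1·(≡1), b=19^1·(≡4) mod 19; (1|19)=+1, (4|19)=+1; (−1)^{1·1·9}·(+1)^1·(+1)^1 = -1.
v=2: v_2(a)=-5, v_2(b)=-16; units ≡ 7, 5 (mod 8); ε·ε+αω+βω = 1·0+-5·1+-16·0 ≡ 1  ⇒  (a,b)_2 = -1.
(-4327554, -627 / ℚ) ramifies at {2, 7, 11, 19, 29, ∞}: a division algebra.

[2, 7, 11, 19, 29, inf]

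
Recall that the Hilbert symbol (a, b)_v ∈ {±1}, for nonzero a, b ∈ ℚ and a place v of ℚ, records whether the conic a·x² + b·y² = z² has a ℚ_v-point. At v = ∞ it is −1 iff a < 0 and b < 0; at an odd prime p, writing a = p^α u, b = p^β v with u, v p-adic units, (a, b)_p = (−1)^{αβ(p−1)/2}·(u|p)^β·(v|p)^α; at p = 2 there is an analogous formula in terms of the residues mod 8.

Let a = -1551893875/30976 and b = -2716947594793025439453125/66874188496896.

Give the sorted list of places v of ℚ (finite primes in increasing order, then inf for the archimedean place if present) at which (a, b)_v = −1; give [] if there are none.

[17, inf]

Mod squares: a ≡ -595, b ≡ -5. Check v ∈ {∞, 2, 3, 5, 7, 11, 17, 19}.
v=17: a=17^3·(≡1), b=17^6·(≡14) mod 17; (1|17)=+1, (14|17)=-1; (−1)^{3·6·8}·(+1)^6·(-1)^3 = -1.
v=3: a=3^0·(≡2), b=3^-2·(≡1) mod 3; (2|3)=-1, (1|3)=+1; (−1)^{0·-2·1}·(-1)^-2·(+1)^0 = +1.
v=2: v_2(a)=-8, v_2(b)=-22; units ≡ 5, 3 (mod 8); ε·ε+αω+βω = 0·1+-8·1+-22·1 ≡ 0  ⇒  (a,b)_2 = +1.
v=7: a=7^1·(≡3), b=7^2·(≡1) mod 7; (3|7)=-1, (1|7)=+1; (−1)^{1·2·3}·(-1)^2·(+1)^1 = +1.
v=5: a=5^3·(≡4), b=5^11·(≡4) mod 5; (4|5)=+1, (4|5)=+1; (−1)^{3·11·2}·(+1)^11·(+1)^3 = +1.
v=19: a=19^2·(≡14), b=19^6·(≡15) mod 19; (14|19)=-1, (15|19)=-1; (−1)^{2·6·9}·(-1)^6·(-1)^2 = +1.
v=∞: -595 < 0 and -5 < 0  ⇒  (a,b)_∞ = -1.
v=11: a=11^-2·(≡6), b=11^-6·(≡7) mod 11; (6|11)=-1, (7|11)=-1; (−1)^{-2·-6·5}·(-1)^-6·(-1)^-2 = +1.
|Ram(-595, -5)| = 2, even; anisotropic at {17, ∞}.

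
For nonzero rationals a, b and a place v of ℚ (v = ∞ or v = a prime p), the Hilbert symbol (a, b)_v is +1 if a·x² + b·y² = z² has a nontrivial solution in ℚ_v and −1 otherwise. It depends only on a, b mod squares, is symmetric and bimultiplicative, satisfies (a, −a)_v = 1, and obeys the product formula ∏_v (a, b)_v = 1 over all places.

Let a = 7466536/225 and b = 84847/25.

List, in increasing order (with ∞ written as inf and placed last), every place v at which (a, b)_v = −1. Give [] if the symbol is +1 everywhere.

[7, 17]

(a, b) ≡ (1866634, 84847) mod (ℚ^×)²; places V = {2, 3, 5, 7, 11, 17, 23, 31, ∞}.
(a,b)_3: α=-2, u≡1; β=0, v≡1 (mod 3); (1|3)=+1, (1|3)=+1; sign (−1)^0·+1^0·+1^-2 = +1.
(a,b)_2: α=3, β=0; u≡5, v≡7 (mod 8); ε(u)ε(v)=0·1, αω(v)=3·0, βω(u)=0·1; sum ≡ 0  ⇒  +1.
(a,b)_7: α=1, u≡2; β=1, v≡1 (mod 7); (2|7)=+1, (1|7)=+1; sign (−1)^1·+1^1·+1^1 = -1.
(a,b)_17: α=1, u≡16; β=1, v≡14 (mod 17); (16|17)=+1, (14|17)=-1; sign (−1)^0·+1^1·-1^1 = -1.
(a,b)_∞: sgn(1866634)=+, sgn(84847)=+, so +1.
(a,b)_5: α=-2, u≡4; β=-2, v≡2 (mod 5); (4|5)=+1, (2|5)=-1; sign (−1)^0·+1^-2·-1^-2 = +1.
(a,b)_11: α=1, u≡2; β=0, v≡5 (mod 11); (2|11)=-1, (5|11)=+1; sign (−1)^0·-1^0·+1^1 = +1.
(a,b)_31: α=1, u≡6; β=1, v≡14 (mod 31); (6|31)=-1, (14|31)=+1; sign (−1)^1·-1^1·+1^1 = +1.
(a,b)_23: α=1, u≡21; β=1, v≡16 (mod 23); (21|23)=-1, (16|23)=+1; sign (−1)^1·-1^1·+1^1 = +1.
Ram(1866634, 84847) = {7, 17}; no ℚ_7-point on the conic.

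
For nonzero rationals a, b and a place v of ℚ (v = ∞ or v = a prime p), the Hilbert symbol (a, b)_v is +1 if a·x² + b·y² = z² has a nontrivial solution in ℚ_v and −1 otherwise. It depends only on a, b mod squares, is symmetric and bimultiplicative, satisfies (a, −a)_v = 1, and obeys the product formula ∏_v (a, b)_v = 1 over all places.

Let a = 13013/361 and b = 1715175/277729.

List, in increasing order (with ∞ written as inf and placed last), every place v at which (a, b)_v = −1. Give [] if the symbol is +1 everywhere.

[7, 11]

Mod squares: a ≡ 77, b ≡ 7. Check v ∈ {∞, 2, 3, 5, 7, 11, 13, 17, 19, 31}.
v=5: a=5^0·(≡3), b=5^2·(≡3) mod 5; (3|5)=-1, (3|5)=-1; (−1)^{0·2·2}·(-1)^2·(-1)^0 = +1.
v=19: a=19^-2·(≡17), b=19^0·(≡17) mod 19; (17|19)=+1, (17|19)=+1; (−1)^{-2·0·9}·(+1)^0·(+1)^-2 = +1.
v=7: a=7^1·(≡1), b=7^1·(≡1) mod 7; (1|7)=+1, (1|7)=+1; (−1)^{1·1·3}·(+1)^1·(+1)^1 = -1.
v=2: v_2(a)=0, v_2(b)=0; units ≡ 5, 7 (mod 8); ε·ε+αω+βω = 0·1+0·0+0·1 ≡ 0  ⇒  (a,b)_2 = +1.
v=31: a=31^0·(≡26), b=31^-2·(≡10) mod 31; (26|31)=-1, (10|31)=+1; (−1)^{0·-2·15}·(-1)^-2·(+1)^0 = +1.
v=13: a=13^2·(≡9), b=13^0·(≡2) mod 13; (9|13)=+1, (2|13)=-1; (−1)^{2·0·6}·(+1)^0·(-1)^2 = +1.
v=∞: 77 > 0 and 7 > 0  ⇒  (a,b)_∞ = +1.
v=3: a=3^0·(≡2), b=3^4·(≡1) mod 3; (2|3)=-1, (1|3)=+1; (−1)^{0·4·1}·(-1)^4·(+1)^0 = +1.
v=11: a=11^1·(≡8), b=11^2·(≡7) mod 11; (8|11)=-1, (7|11)=-1; (−1)^{1·2·5}·(-1)^2·(-1)^1 = -1.
v=17: a=17^0·(≡2), b=17^-2·(≡5) mod 17; (2|17)=+1, (5|17)=-1; (−1)^{0·-2·8}·(+1)^-2·(-1)^0 = +1.
|Ram(77, 7)| = 2, even; anisotropic at {7, 11}.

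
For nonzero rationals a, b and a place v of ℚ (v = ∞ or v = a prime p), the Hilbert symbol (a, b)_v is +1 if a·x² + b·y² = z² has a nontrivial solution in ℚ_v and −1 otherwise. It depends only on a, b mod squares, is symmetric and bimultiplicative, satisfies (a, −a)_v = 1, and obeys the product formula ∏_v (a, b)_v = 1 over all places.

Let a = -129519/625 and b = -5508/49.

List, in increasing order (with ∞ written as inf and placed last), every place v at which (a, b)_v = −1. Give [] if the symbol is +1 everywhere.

Mod squares: a ≡ -1599, b ≡ -17. Check v ∈ {∞, 2, 3, 5, 7, 13, 17, 41}.
v=7: a=7^0·(≡1), b=7^-2·(≡1) mod 7; (1|7)=+1, (1|7)=+1; (−1)^{0·-2·3}·(+1)^-2·(+1)^0 = +1.
v=∞: -1599 < 0 and -17 < 0  ⇒  (a,b)_∞ = -1.
v=41: a=41^1·(≡8), b=41^0·(≡29) mod 41; (8|41)=+1, (29|41)=-1; (−1)^{1·0·20}·(+1)^0·(-1)^1 = -1.
v=13: a=13^1·(≡8), b=13^0·(≡3) mod 13; (8|13)=-1, (3|13)=+1; (−1)^{1·0·6}·(-1)^0·(+1)^1 = +1.
v=3: a=3^5·(≡1), b=3^4·(≡1) mod 3; (1|3)=+1, (1|3)=+1; (−1)^{5·4·1}·(+1)^4·(+1)^5 = +1.
v=2: v_2(a)=0, v_2(b)=2; units ≡ 1, 7 (mod 8); ε·ε+αω+βω = 0·1+0·0+2·0 ≡ 0  ⇒  (a,b)_2 = +1.
v=5: a=5^-4·(≡1), b=5^0·(≡3) mod 5; (1|5)=+1, (3|5)=-1; (−1)^{-4·0·2}·(+1)^0·(-1)^-4 = +1.
v=17: a=17^0·(≡16), b=17^1·(≡9) mod 17; (16|17)=+1, (9|17)=+1; (−1)^{0·1·8}·(+1)^1·(+1)^0 = +1.
(-1599, -17 / ℚ) ramifies at {41, ∞}: a division algebra.

[41, inf]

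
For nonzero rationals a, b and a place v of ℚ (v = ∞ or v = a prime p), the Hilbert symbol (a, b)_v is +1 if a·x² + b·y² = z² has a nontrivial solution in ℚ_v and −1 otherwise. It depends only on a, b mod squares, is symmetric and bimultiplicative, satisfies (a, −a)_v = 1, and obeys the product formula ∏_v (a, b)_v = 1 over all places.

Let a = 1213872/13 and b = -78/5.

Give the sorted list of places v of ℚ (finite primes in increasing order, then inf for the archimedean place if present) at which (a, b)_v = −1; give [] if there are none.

[3, 11]

(a, b) ≡ (8151, -390) mod (ℚ^×)²; places V = {2, 3, 5, 11, 13, 19, ∞}.
(a,b)_11: α=3, u≡5; β=0, v≡2 (mod 11); (5|11)=+1, (2|11)=-1; sign (−1)^0·+1^0·-1^3 = -1.
(a,b)_13: α=-1, u≡10; β=1, v≡4 (mod 13); (10|13)=+1, (4|13)=+1; sign (−1)^0·+1^1·+1^-1 = +1.
(a,b)_5: α=0, u≡4; β=-1, v≡2 (mod 5); (4|5)=+1, (2|5)=-1; sign (−1)^0·+1^-1·-1^0 = +1.
(a,b)_2: α=4, β=1; u≡7, v≡5 (mod 8); ε(u)ε(v)=1·0, αω(v)=4·1, βω(u)=1·0; sum ≡ 0  ⇒  +1.
(a,b)_∞: sgn(8151)=+, sgn(-390)=−, so +1.
(a,b)_3: α=1, u≡2; β=1, v≡2 (mod 3); (2|3)=-1, (2|3)=-1; sign (−1)^1·-1^1·-1^1 = -1.
(a,b)_19: α=1, u≡11; β=0, v≡11 (mod 19); (11|19)=+1, (11|19)=+1; sign (−1)^0·+1^0·+1^1 = +1.
Ram(8151, -390) = {3, 11}; no ℚ_3-point on the conic.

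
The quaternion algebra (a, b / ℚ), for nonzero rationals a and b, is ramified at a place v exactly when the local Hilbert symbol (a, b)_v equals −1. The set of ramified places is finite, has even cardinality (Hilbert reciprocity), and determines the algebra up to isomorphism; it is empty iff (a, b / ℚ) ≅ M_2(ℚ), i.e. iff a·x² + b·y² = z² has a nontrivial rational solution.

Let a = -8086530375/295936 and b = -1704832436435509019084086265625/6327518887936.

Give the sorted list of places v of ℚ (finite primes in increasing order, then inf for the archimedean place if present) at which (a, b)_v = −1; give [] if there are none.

(a, b) ≡ (-42735, -3444441) mod (ℚ^×)²; places V = {2, 3, 5, 7, 11, 13, 17, 29, 31, 37, ∞}.
(a,b)_3: α=3, u≡2; β=9, v≡1 (mod 3); (2|3)=-1, (1|3)=+1; sign (−1)^1·-1^9·+1^3 = +1.
(a,b)_7: α=1, u≡5; β=3, v≡4 (mod 7); (5|7)=-1, (4|7)=+1; sign (−1)^1·-1^3·+1^1 = +1.
(a,b)_31: α=0, u≡20; β=1, v≡11 (mod 31); (20|31)=+1, (11|31)=-1; sign (−1)^0·+1^1·-1^0 = +1.
(a,b)_∞: sgn(-42735)=−, sgn(-3444441)=−, so -1.
(a,b)_29: α=2, u≡15; β=6, v≡13 (mod 29); (15|29)=-1, (13|29)=+1; sign (−1)^0·-1^6·+1^2 = +1.
(a,b)_2: α=-10, β=-18; u≡1, v≡7 (mod 8); ε(u)ε(v)=0·1, αω(v)=-10·0, βω(u)=-18·0; sum ≡ 0  ⇒  +1.
(a,b)_11: α=1, u≡9; β=3, v≡10 (mod 11); (9|11)=+1, (10|11)=-1; sign (−1)^1·+1^3·-1^1 = +1.
(a,b)_5: α=3, u≡2; β=6, v≡4 (mod 5); (2|5)=-1, (4|5)=+1; sign (−1)^0·-1^6·+1^3 = +1.
(a,b)_13: α=0, u≡3; β=1, v≡12 (mod 13); (3|13)=+1, (12|13)=+1; sign (−1)^0·+1^1·+1^0 = +1.
(a,b)_37: α=1, u≡24; β=3, v≡30 (mod 37); (24|37)=-1, (30|37)=+1; sign (−1)^0·-1^3·+1^1 = -1.
(a,b)_17: α=-2, u≡7; β=-6, v≡11 (mod 17); (7|17)=-1, (11|17)=-1; sign (−1)^0·-1^-6·-1^-2 = +1.
(-42735, -3444441 / ℚ) ramifies at {37, ∞}: a division algebra.

[37, inf]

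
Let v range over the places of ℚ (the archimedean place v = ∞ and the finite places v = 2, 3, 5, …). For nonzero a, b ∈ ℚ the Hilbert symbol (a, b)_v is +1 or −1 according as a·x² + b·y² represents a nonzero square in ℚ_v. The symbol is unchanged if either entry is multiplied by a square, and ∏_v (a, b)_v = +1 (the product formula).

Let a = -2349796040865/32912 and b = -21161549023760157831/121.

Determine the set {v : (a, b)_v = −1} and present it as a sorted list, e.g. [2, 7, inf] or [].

(a, b) ≡ (-324238705, -119) mod (ℚ^×)²; places V = {2, 3, 5, 7, 11, 13, 17, 19, 23, 29, 43, ∞}.
(a,b)_19: α=1, u≡9; β=0, v≡14 (mod 19); (9|19)=+1, (14|19)=-1; sign (−1)^0·+1^0·-1^1 = -1.
(a,b)_43: α=1, u≡42; β=2, v≡16 (mod 43); (42|43)=-1, (16|43)=+1; sign (−1)^0·-1^2·+1^1 = +1.
(a,b)_17: α=-1, u≡4; β=1, v≡12 (mod 17); (4|17)=+1, (12|17)=-1; sign (−1)^0·+1^1·-1^-1 = -1.
(a,b)_23: α=1, u≡8; β=2, v≡21 (mod 23); (8|23)=+1, (21|23)=-1; sign (−1)^0·+1^2·-1^1 = -1.
(a,b)_∞: sgn(-324238705)=−, sgn(-119)=−, so -1.
(a,b)_5: α=1, u≡1; β=0, v≡4 (mod 5); (1|5)=+1, (4|5)=+1; sign (−1)^0·+1^0·+1^1 = +1.
(a,b)_2: α=-4, β=0; u≡7, v≡1 (mod 8); ε(u)ε(v)=1·0, αω(v)=-4·0, βω(u)=0·0; sum ≡ 0  ⇒  +1.
(a,b)_29: α=1, u≡11; β=4, v≡3 (mod 29); (11|29)=-1, (3|29)=-1; sign (−1)^0·-1^4·-1^1 = -1.
(a,b)_11: α=-2, u≡3; β=-2, v≡6 (mod 11); (3|11)=+1, (6|11)=-1; sign (−1)^0·+1^-2·-1^-2 = +1.
(a,b)_3: α=6, u≡2; β=2, v≡1 (mod 3); (2|3)=-1, (1|3)=+1; sign (−1)^0·-1^2·+1^6 = +1.
(a,b)_13: α=2, u≡8; β=4, v≡6 (mod 13); (8|13)=-1, (6|13)=-1; sign (−1)^0·-1^4·-1^2 = +1.
(a,b)_7: α=1, u≡4; β=1, v≡2 (mod 7); (4|7)=+1, (2|7)=+1; sign (−1)^1·+1^1·+1^1 = -1.
(-324238705, -119 / ℚ) ramifies at {7, 17, 19, 23, 29, ∞}: a division algebra.

[7, 17, 19, 23, 29, inf]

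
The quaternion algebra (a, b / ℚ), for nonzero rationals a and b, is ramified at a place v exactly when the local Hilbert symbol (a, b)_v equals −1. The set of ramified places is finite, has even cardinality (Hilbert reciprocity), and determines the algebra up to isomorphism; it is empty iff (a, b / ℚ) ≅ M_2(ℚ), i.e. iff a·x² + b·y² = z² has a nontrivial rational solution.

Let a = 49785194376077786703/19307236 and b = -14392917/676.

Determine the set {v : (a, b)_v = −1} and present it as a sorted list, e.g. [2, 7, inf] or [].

(a, b) ≡ (2967, -32637) mod (ℚ^×)²; places V = {2, 3, 7, 11, 13, 23, 43, ∞}.
(a,b)_13: α=-6, u≡3; β=-2, v≡5 (mod 13); (3|13)=+1, (5|13)=-1; sign (−1)^0·+1^-2·-1^-6 = +1.
(a,b)_43: α=3, u≡12; β=1, v≡40 (mod 43); (12|43)=-1, (40|43)=+1; sign (−1)^1·-1^1·+1^3 = +1.
(a,b)_7: α=4, u≡6; β=2, v≡2 (mod 7); (6|7)=-1, (2|7)=+1; sign (−1)^0·-1^2·+1^4 = +1.
(a,b)_2: α=-2, β=-2; u≡7, v≡3 (mod 8); ε(u)ε(v)=1·1, αω(v)=-2·1, βω(u)=-2·0; sum ≡ 1  ⇒  -1.
(a,b)_23: α=3, u≡14; β=1, v≡21 (mod 23); (14|23)=-1, (21|23)=-1; sign (−1)^1·-1^1·-1^3 = -1.
(a,b)_3: α=11, u≡2; β=3, v≡2 (mod 3); (2|3)=-1, (2|3)=-1; sign (−1)^1·-1^3·-1^11 = -1.
(a,b)_∞: sgn(2967)=+, sgn(-32637)=−, so +1.
(a,b)_11: α=2, u≡8; β=1, v≡5 (mod 11); (8|11)=-1, (5|11)=+1; sign (−1)^0·-1^1·+1^2 = -1.
(2967, -32637 / ℚ) ramifies at {2, 3, 11, 23}: a division algebra.

[2, 3, 11, 23]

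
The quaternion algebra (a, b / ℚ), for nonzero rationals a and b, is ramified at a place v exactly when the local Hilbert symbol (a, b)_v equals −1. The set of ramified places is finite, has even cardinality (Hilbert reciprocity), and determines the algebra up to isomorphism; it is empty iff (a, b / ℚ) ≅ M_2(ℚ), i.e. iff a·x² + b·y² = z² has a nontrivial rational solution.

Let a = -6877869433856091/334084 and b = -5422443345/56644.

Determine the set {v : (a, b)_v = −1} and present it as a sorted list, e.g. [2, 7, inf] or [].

Mod squares: a ≡ -19, b ≡ -30305. Check v ∈ {∞, 2, 3, 5, 7, 11, 17, 19, 29, 47}.
v=2: v_2(a)=-2, v_2(b)=-2; units ≡ 5, 7 (mod 8); ε·ε+αω+βω = 0·1+-2·0+-2·1 ≡ 0  ⇒  (a,b)_2 = +1.
v=7: a=7^0·(≡4), b=7^-2·(≡3) mod 7; (4|7)=+1, (3|7)=-1; (−1)^{0·-2·3}·(+1)^-2·(-1)^0 = +1.
v=5: a=5^0·(≡1), b=5^1·(≡4) mod 5; (1|5)=+1, (4|5)=+1; (−1)^{0·1·2}·(+1)^1·(+1)^0 = +1.
v=∞: -19 < 0 and -30305 < 0  ⇒  (a,b)_∞ = -1.
v=17: a=17^-4·(≡16), b=17^-2·(≡14) mod 17; (16|17)=+1, (14|17)=-1; (−1)^{-4·-2·8}·(+1)^-2·(-1)^-4 = +1.
v=3: a=3^6·(≡2), b=3^4·(≡1) mod 3; (2|3)=-1, (1|3)=+1; (−1)^{6·4·1}·(-1)^4·(+1)^6 = +1.
v=11: a=11^2·(≡5), b=11^1·(≡8) mod 11; (5|11)=+1, (8|11)=-1; (−1)^{2·1·5}·(+1)^1·(-1)^2 = +1.
v=29: a=29^2·(≡3), b=29^1·(≡25) mod 29; (3|29)=-1, (25|29)=+1; (−1)^{2·1·14}·(-1)^1·(+1)^2 = -1.
v=47: a=47^4·(≡34), b=47^2·(≡43) mod 47; (34|47)=+1, (43|47)=-1; (−1)^{4·2·23}·(+1)^2·(-1)^4 = +1.
v=19: a=19^1·(≡18), b=19^1·(≡5) mod 19; (18|19)=-1, (5|19)=+1; (−1)^{1·1·9}·(-1)^1·(+1)^1 = +1.
Ram(-19, -30305) = {29, ∞}; no ℚ_29-point on the conic.

[29, inf]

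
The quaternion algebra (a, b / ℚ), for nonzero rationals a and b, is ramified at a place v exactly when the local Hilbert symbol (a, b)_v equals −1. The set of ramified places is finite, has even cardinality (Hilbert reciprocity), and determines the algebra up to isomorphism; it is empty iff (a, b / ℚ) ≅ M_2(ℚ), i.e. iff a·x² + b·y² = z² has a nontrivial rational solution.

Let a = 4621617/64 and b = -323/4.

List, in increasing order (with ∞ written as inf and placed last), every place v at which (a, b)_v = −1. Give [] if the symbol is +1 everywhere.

(a, b) ≡ (57057, -323) mod (ℚ^×)²; places V = {2, 3, 7, 11, 13, 17, 19, ∞}.
(a,b)_11: α=1, u≡10; β=0, v≡10 (mod 11); (10|11)=-1, (10|11)=-1; sign (−1)^0·-1^0·-1^1 = -1.
(a,b)_∞: sgn(57057)=+, sgn(-323)=−, so +1.
(a,b)_2: α=-6, β=-2; u≡1, v≡5 (mod 8); ε(u)ε(v)=0·0, αω(v)=-6·1, βω(u)=-2·0; sum ≡ 0  ⇒  +1.
(a,b)_19: α=1, u≡17; β=1, v≡10 (mod 19); (17|19)=+1, (10|19)=-1; sign (−1)^1·+1^1·-1^1 = +1.
(a,b)_13: α=1, u≡2; β=0, v≡7 (mod 13); (2|13)=-1, (7|13)=-1; sign (−1)^0·-1^0·-1^1 = -1.
(a,b)_7: α=1, u≡5; β=0, v≡5 (mod 7); (5|7)=-1, (5|7)=-1; sign (−1)^0·-1^0·-1^1 = -1.
(a,b)_17: α=0, u≡5; β=1, v≡8 (mod 17); (5|17)=-1, (8|17)=+1; sign (−1)^0·-1^1·+1^0 = -1.
(a,b)_3: α=5, u≡2; β=0, v≡1 (mod 3); (2|3)=-1, (1|3)=+1; sign (−1)^0·-1^0·+1^5 = +1.
|Ram(57057, -323)| = 4, even; anisotropic at {7, 11, 13, 17}.

[7, 11, 13, 17]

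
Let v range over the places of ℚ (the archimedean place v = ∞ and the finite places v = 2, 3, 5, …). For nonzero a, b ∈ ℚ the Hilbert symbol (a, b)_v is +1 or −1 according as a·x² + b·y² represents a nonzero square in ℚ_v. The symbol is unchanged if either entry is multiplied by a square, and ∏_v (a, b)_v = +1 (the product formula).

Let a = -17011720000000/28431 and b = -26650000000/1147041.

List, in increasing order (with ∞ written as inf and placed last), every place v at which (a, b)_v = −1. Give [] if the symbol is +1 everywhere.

[2, 3, 13, 23, 41, inf]

Mod squares: a ≡ -98670, b ≡ -1066. Check v ∈ {∞, 2, 3, 5, 7, 11, 13, 17, 23, 41}.
v=17: a=17^0·(≡8), b=17^-2·(≡11) mod 17; (8|17)=+1, (11|17)=-1; (−1)^{0·-2·8}·(+1)^-2·(-1)^0 = +1.
v=2: v_2(a)=9, v_2(b)=7; units ≡ 1, 3 (mod 8); ε·ε+αω+βω = 0·1+9·1+7·0 ≡ 1  ⇒  (a,b)_2 = -1.
v=41: a=41^2·(≡13), b=41^1·(≡27) mod 41; (13|41)=-1, (27|41)=-1; (−1)^{2·1·20}·(-1)^1·(-1)^2 = -1.
v=23: a=23^1·(≡11), b=23^0·(≡11) mod 23; (11|23)=-1, (11|23)=-1; (−1)^{1·0·11}·(-1)^0·(-1)^1 = -1.
v=11: a=11^1·(≡2), b=11^0·(≡5) mod 11; (2|11)=-1, (5|11)=+1; (−1)^{1·0·5}·(-1)^0·(+1)^1 = +1.
v=∞: -98670 < 0 and -1066 < 0  ⇒  (a,b)_∞ = -1.
v=7: a=7^0·(≡4), b=7^-2·(≡6) mod 7; (4|7)=+1, (6|7)=-1; (−1)^{0·-2·3}·(+1)^-2·(-1)^0 = +1.
v=3: a=3^-7·(≡2), b=3^-4·(≡2) mod 3; (2|3)=-1, (2|3)=-1; (−1)^{-7·-4·1}·(-1)^-4·(-1)^-7 = -1.
v=13: a=13^-1·(≡5), b=13^1·(≡9) mod 13; (5|13)=-1, (9|13)=+1; (−1)^{-1·1·6}·(-1)^1·(+1)^-1 = -1.
v=5: a=5^7·(≡4), b=5^8·(≡1) mod 5; (4|5)=+1, (1|5)=+1; (−1)^{7·8·2}·(+1)^8·(+1)^7 = +1.
Ram(-98670, -1066) = {2, 3, 13, 23, 41, ∞}; no ℚ_2-point on the conic.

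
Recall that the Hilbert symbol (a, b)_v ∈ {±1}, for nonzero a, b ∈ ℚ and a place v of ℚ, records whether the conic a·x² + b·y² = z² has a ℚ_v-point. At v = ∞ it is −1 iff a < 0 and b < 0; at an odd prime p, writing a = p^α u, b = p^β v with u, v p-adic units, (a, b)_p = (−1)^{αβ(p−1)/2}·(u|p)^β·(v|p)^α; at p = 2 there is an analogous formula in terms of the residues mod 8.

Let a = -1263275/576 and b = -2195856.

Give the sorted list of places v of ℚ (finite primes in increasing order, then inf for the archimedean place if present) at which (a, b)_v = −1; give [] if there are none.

(a, b) ≡ (-299, -15249) mod (ℚ^×)²; places V = {2, 3, 5, 13, 17, 23, ∞}.
(a,b)_∞: sgn(-299)=−, sgn(-15249)=−, so -1.
(a,b)_5: α=2, u≡4; β=0, v≡4 (mod 5); (4|5)=+1, (4|5)=+1; sign (−1)^0·+1^0·+1^2 = +1.
(a,b)_23: α=1, u≡22; β=1, v≡1 (mod 23); (22|23)=-1, (1|23)=+1; sign (−1)^1·-1^1·+1^1 = +1.
(a,b)_13: α=3, u≡9; β=1, v≡10 (mod 13); (9|13)=+1, (10|13)=+1; sign (−1)^0·+1^1·+1^3 = +1.
(a,b)_17: α=0, u≡11; β=1, v≡15 (mod 17); (11|17)=-1, (15|17)=+1; sign (−1)^0·-1^1·+1^0 = -1.
(a,b)_3: α=-2, u≡1; β=3, v≡2 (mod 3); (1|3)=+1, (2|3)=-1; sign (−1)^0·+1^3·-1^-2 = +1.
(a,b)_2: α=-6, β=4; u≡5, v≡7 (mod 8); ε(u)ε(v)=0·1, αω(v)=-6·0, βω(u)=4·1; sum ≡ 0  ⇒  +1.
(-299, -15249 / ℚ) ramifies at {17, ∞}: a division algebra.

[17, inf]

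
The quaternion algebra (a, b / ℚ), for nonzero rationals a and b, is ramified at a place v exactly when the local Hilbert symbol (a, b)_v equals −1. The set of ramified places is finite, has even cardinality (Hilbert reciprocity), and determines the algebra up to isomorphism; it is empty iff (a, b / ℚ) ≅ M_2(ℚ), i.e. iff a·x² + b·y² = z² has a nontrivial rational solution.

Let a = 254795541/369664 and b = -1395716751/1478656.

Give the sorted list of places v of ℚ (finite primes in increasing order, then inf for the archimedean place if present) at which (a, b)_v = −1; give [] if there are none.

Mod squares: a ≡ 5199909, b ≡ -101959. Check v ∈ {∞, 2, 3, 7, 11, 13, 17, 19, 23, 31}.
v=13: a=13^1·(≡10), b=13^3·(≡4) mod 13; (10|13)=+1, (4|13)=+1; (−1)^{1·3·6}·(+1)^3·(+1)^1 = +1.
v=31: a=31^1·(≡23), b=31^1·(≡28) mod 31; (23|31)=-1, (28|31)=+1; (−1)^{1·1·15}·(-1)^1·(+1)^1 = +1.
v=17: a=17^1·(≡9), b=17^0·(≡10) mod 17; (9|17)=+1, (10|17)=-1; (−1)^{1·0·8}·(+1)^0·(-1)^1 = -1.
v=2: v_2(a)=-10, v_2(b)=-12; units ≡ 5, 1 (mod 8); ε·ε+αω+βω = 0·0+-10·0+-12·1 ≡ 0  ⇒  (a,b)_2 = +1.
v=11: a=11^1·(≡4), b=11^1·(≡3) mod 11; (4|11)=+1, (3|11)=+1; (−1)^{1·1·5}·(+1)^1·(+1)^1 = -1.
v=23: a=23^1·(≡6), b=23^1·(≡18) mod 23; (6|23)=+1, (18|23)=+1; (−1)^{1·1·11}·(+1)^1·(+1)^1 = -1.
v=7: a=7^2·(≡1), b=7^0·(≡3) mod 7; (1|7)=+1, (3|7)=-1; (−1)^{2·0·3}·(+1)^0·(-1)^2 = +1.
v=3: a=3^1·(≡2), b=3^4·(≡2) mod 3; (2|3)=-1, (2|3)=-1; (−1)^{1·4·1}·(-1)^4·(-1)^1 = -1.
v=19: a=19^-2·(≡13), b=19^-2·(≡8) mod 19; (13|19)=-1, (8|19)=-1; (−1)^{-2·-2·9}·(-1)^-2·(-1)^-2 = +1.
v=∞: 5199909 > 0 and -101959 < 0  ⇒  (a,b)_∞ = +1.
(5199909, -101959 / ℚ) ramifies at {3, 11, 17, 23}: a division algebra.

[3, 11, 17, 23]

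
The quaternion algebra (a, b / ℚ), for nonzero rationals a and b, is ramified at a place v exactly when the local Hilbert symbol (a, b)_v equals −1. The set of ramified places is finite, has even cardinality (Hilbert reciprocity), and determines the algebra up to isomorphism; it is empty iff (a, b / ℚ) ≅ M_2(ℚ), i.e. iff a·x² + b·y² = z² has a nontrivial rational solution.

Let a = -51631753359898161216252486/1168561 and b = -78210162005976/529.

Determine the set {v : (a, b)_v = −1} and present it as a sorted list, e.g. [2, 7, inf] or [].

[3, 7, 11, inf]

Mod squares: a ≡ -6006, b ≡ -6006. Check v ∈ {∞, 2, 3, 7, 11, 13, 17, 19, 23, 43, 47}.
v=3: a=3^7·(≡2), b=3^3·(≡2) mod 3; (2|3)=-1, (2|3)=-1; (−1)^{7·3·1}·(-1)^3·(-1)^7 = -1.
v=7: a=7^3·(≡5), b=7^3·(≡6) mod 7; (5|7)=-1, (6|7)=-1; (−1)^{3·3·3}·(-1)^3·(-1)^3 = -1.
v=19: a=19^4·(≡6), b=19^2·(≡9) mod 19; (6|19)=+1, (9|19)=+1; (−1)^{4·2·9}·(+1)^2·(+1)^4 = +1.
v=17: a=17^2·(≡12), b=17^0·(≡5) mod 17; (12|17)=-1, (5|17)=-1; (−1)^{2·0·8}·(-1)^0·(-1)^2 = +1.
v=23: a=23^-2·(≡22), b=23^-2·(≡5) mod 23; (22|23)=-1, (5|23)=-1; (−1)^{-2·-2·11}·(-1)^-2·(-1)^-2 = +1.
v=2: v_2(a)=1, v_2(b)=3; units ≡ 5, 5 (mod 8); ε·ε+αω+βω = 0·0+1·1+3·1 ≡ 0  ⇒  (a,b)_2 = +1.
v=13: a=13^5·(≡11), b=13^3·(≡6) mod 13; (11|13)=-1, (6|13)=-1; (−1)^{5·3·6}·(-1)^3·(-1)^5 = +1.
v=43: a=43^2·(≡9), b=43^0·(≡16) mod 43; (9|43)=+1, (16|43)=+1; (−1)^{2·0·21}·(+1)^0·(+1)^2 = +1.
v=47: a=47^-2·(≡26), b=47^0·(≡19) mod 47; (26|47)=-1, (19|47)=-1; (−1)^{-2·0·23}·(-1)^0·(-1)^-2 = +1.
v=11: a=11^3·(≡4), b=11^3·(≡4) mod 11; (4|11)=+1, (4|11)=+1; (−1)^{3·3·5}·(+1)^3·(+1)^3 = -1.
v=∞: -6006 < 0 and -6006 < 0  ⇒  (a,b)_∞ = -1.
Ram(-6006, -6006) = {3, 7, 11, ∞}; no ℚ_3-point on the conic.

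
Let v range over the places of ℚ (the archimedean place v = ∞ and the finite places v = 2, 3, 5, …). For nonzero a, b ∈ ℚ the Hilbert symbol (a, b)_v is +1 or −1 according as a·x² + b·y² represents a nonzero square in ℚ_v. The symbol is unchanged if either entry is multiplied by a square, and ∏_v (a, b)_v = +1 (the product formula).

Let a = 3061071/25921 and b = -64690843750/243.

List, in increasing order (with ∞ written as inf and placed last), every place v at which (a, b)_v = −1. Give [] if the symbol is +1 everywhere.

[2, 3, 13, 19]

Mod squares: a ≡ 4199, b ≡ -42978. Check v ∈ {∞, 2, 3, 5, 7, 13, 17, 19, 23, 29}.
v=19: a=19^1·(≡13), b=19^1·(≡15) mod 19; (13|19)=-1, (15|19)=-1; (−1)^{1·1·9}·(-1)^1·(-1)^1 = -1.
v=13: a=13^1·(≡2), b=13^1·(≡12) mod 13; (2|13)=-1, (12|13)=+1; (−1)^{1·1·6}·(-1)^1·(+1)^1 = -1.
v=2: v_2(a)=0, v_2(b)=1; units ≡ 7, 7 (mod 8); ε·ε+αω+βω = 1·1+0·0+1·0 ≡ 1  ⇒  (a,b)_2 = -1.
v=3: a=3^6·(≡2), b=3^-5·(≡2) mod 3; (2|3)=-1, (2|3)=-1; (−1)^{6·-5·1}·(-1)^-5·(-1)^6 = -1.
v=29: a=29^0·(≡28), b=29^1·(≡10) mod 29; (28|29)=+1, (10|29)=-1; (−1)^{0·1·14}·(+1)^1·(-1)^0 = +1.
v=7: a=7^-2·(≡5), b=7^0·(≡4) mod 7; (5|7)=-1, (4|7)=+1; (−1)^{-2·0·3}·(-1)^0·(+1)^-2 = +1.
v=5: a=5^0·(≡1), b=5^6·(≡2) mod 5; (1|5)=+1, (2|5)=-1; (−1)^{0·6·2}·(+1)^6·(-1)^0 = +1.
v=∞: 4199 > 0 and -42978 < 0  ⇒  (a,b)_∞ = +1.
v=17: a=17^1·(≡13), b=17^2·(≡2) mod 17; (13|17)=+1, (2|17)=+1; (−1)^{1·2·8}·(+1)^2·(+1)^1 = +1.
v=23: a=23^-2·(≡8), b=23^0·(≡1) mod 23; (8|23)=+1, (1|23)=+1; (−1)^{-2·0·11}·(+1)^0·(+1)^-2 = +1.
(4199, -42978 / ℚ) ramifies at {2, 3, 13, 19}: a division algebra.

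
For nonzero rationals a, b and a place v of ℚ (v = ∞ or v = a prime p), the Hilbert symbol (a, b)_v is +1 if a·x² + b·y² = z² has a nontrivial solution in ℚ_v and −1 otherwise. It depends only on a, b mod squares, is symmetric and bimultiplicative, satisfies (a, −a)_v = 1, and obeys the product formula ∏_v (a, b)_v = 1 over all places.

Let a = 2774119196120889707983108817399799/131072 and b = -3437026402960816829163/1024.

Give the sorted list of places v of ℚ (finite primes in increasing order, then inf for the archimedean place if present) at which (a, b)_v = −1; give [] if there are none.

(a, b) ≡ (12558, -1062347) mod (ℚ^×)²; places V = {2, 3, 7, 11, 13, 17, 19, 23, 31, 47, ∞}.
(a,b)_23: α=3, u≡19; β=1, v≡3 (mod 23); (19|23)=-1, (3|23)=+1; sign (−1)^1·-1^1·+1^3 = +1.
(a,b)_31: α=2, u≡29; β=2, v≡17 (mod 31); (29|31)=-1, (17|31)=-1; sign (−1)^0·-1^2·-1^2 = +1.
(a,b)_47: α=2, u≡3; β=2, v≡31 (mod 47); (3|47)=+1, (31|47)=-1; sign (−1)^0·+1^2·-1^2 = +1.
(a,b)_2: α=-17, β=-10; u≡7, v≡5 (mod 8); ε(u)ε(v)=1·0, αω(v)=-17·1, βω(u)=-10·0; sum ≡ 1  ⇒  -1.
(a,b)_17: α=2, u≡6; β=1, v≡13 (mod 17); (6|17)=-1, (13|17)=+1; sign (−1)^0·-1^1·+1^2 = -1.
(a,b)_7: α=3, u≡2; β=2, v≡2 (mod 7); (2|7)=+1, (2|7)=+1; sign (−1)^0·+1^2·+1^3 = +1.
(a,b)_∞: sgn(12558)=+, sgn(-1062347)=−, so +1.
(a,b)_13: α=7, u≡12; β=5, v≡3 (mod 13); (12|13)=+1, (3|13)=+1; sign (−1)^0·+1^5·+1^7 = +1.
(a,b)_11: α=6, u≡7; β=3, v≡1 (mod 11); (7|11)=-1, (1|11)=+1; sign (−1)^0·-1^3·+1^6 = -1.
(a,b)_19: α=2, u≡8; β=1, v≡11 (mod 19); (8|19)=-1, (11|19)=+1; sign (−1)^0·-1^1·+1^2 = -1.
(a,b)_3: α=3, u≡1; β=2, v≡1 (mod 3); (1|3)=+1, (1|3)=+1; sign (−1)^0·+1^2·+1^3 = +1.
(12558, -1062347 / ℚ) ramifies at {2, 11, 17, 19}: a division algebra.

[2, 11, 17, 19]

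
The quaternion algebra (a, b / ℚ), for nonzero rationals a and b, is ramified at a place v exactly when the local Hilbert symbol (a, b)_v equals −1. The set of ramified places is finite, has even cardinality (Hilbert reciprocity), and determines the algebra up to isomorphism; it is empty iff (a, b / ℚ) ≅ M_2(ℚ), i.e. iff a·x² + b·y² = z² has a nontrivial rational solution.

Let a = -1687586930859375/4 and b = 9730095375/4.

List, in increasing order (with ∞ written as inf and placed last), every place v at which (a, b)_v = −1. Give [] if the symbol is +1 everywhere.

Mod squares: a ≡ -7, b ≡ 15015. Check v ∈ {∞, 2, 3, 5, 7, 11, 13, 23}.
v=5: a=5^8·(≡3), b=5^3·(≡2) mod 5; (3|5)=-1, (2|5)=-1; (−1)^{8·3·2}·(-1)^3·(-1)^8 = -1.
v=7: a=7^5·(≡5), b=7^3·(≡5) mod 7; (5|7)=-1, (5|7)=-1; (−1)^{5·3·3}·(-1)^3·(-1)^5 = -1.
v=∞: -7 < 0 and 15015 > 0  ⇒  (a,b)_∞ = +1.
v=23: a=23^0·(≡1), b=23^2·(≡17) mod 23; (1|23)=+1, (17|23)=-1; (−1)^{0·2·11}·(+1)^2·(-1)^0 = +1.
v=3: a=3^2·(≡2), b=3^1·(≡1) mod 3; (2|3)=-1, (1|3)=+1; (−1)^{2·1·1}·(-1)^1·(+1)^2 = -1.
v=2: v_2(a)=-2, v_2(b)=-2; units ≡ 1, 7 (mod 8); ε·ε+αω+βω = 0·1+-2·0+-2·0 ≡ 0  ⇒  (a,b)_2 = +1.
v=11: a=11^0·(≡1), b=11^1·(≡1) mod 11; (1|11)=+1, (1|11)=+1; (−1)^{0·1·5}·(+1)^1·(+1)^0 = +1.
v=13: a=13^4·(≡11), b=13^1·(≡6) mod 13; (11|13)=-1, (6|13)=-1; (−1)^{4·1·6}·(-1)^1·(-1)^4 = -1.
Ram(-7, 15015) = {3, 5, 7, 13}; no ℚ_3-point on the conic.

[3, 5, 7, 13]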